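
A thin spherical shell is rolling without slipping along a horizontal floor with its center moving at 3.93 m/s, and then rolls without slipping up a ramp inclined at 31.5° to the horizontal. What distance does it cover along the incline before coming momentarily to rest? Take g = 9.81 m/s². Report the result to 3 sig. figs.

d ≈ 2.51 m

With I = (2/3)MR², the ratio k = I/(MR²) is 2/3.
Pure rolling means v = ωR; then KE = ½Mv² + ½I(v/R)² = ½(1+k)Mv² = (5/6)Mv².
Setting this equal to Mgh gives the vertical rise h = (1+k)v₀²/(2g) = 1.667×3.93²/(2×9.81) = 1.312 m.
Along the incline, d = h/sinθ = 1.312/sin31.5° ≈ 2.51 m.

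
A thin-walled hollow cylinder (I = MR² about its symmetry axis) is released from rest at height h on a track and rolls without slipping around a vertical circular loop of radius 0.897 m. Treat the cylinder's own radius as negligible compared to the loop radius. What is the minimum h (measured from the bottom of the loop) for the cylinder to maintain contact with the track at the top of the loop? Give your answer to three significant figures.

h_min ≈ 2.69 m

With I = MR², the ratio k = I/(MR²) is 1.
At the top of the loop, the minimum-contact condition is Mg = Mv_top²/r, so v_top² = gr.
With ω = v/R, the kinetic energy at speed v is ½(1+k)Mv² = Mv².
Energy conservation from release (height h) to the top (height 2r): Mgh = Mg(2r) + M·gr.
Thus h_min = 2r + (1+k)r/2 = r(2 + 2/2) = 0.897 × 3 ≈ 2.69 m.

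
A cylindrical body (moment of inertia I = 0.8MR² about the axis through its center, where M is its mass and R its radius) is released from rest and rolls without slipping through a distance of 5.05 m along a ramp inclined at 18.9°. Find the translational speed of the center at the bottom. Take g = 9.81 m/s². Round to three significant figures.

v ≈ 4.22 m/s

For this body I = 0.8MR², i.e. k = I/(MR²) = 0.8.
Since it rolls without slipping, ω = v/R and KE = ½Mv² + ½Iω² = ½(1+k)Mv² = (9/10)Mv².
The vertical drop is h = L sinθ = 5.05 × sin18.9° = 1.636 m.
Setting Mgh = (9/10)Mv² gives v = √(2gh/(1+k)) = √(2·9.81·1.636/1.8) ≈ 4.22 m/s.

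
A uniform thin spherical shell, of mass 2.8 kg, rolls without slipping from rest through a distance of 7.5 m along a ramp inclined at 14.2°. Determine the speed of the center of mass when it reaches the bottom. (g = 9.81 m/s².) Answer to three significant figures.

v ≈ 4.65 m/s

For this body I = (2/3)MR², i.e. k = I/(MR²) = 2/3.
Rolling without slipping gives ω = v/R, so the total kinetic energy is ½Mv² + ½Iω² = ½(1+k)Mv² = (5/6)Mv².
The vertical drop is h = L sinθ = 7.5 × sin14.2° = 1.84 m.
Energy conservation: Mgh = (5/6)Mv², so v = √(2gh/(1+k)) = √(2 × 9.81 × 1.84 / 1.667) ≈ 4.65 m/s.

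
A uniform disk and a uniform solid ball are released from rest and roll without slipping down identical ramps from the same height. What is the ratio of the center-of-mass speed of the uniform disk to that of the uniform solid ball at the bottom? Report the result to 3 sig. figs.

Each satisfies Mgh = ½(1+k)Mv² with k = I/(MR²), so v ∝ 1/√(1+k).
For the uniform disk k = 0.5; for the uniform solid ball k = 0.4.
v₁/v₂ = √((1+k₂)/(1+k₁)) = √(1.4/1.5) ≈ 0.966.

v_ratio ≈ 0.966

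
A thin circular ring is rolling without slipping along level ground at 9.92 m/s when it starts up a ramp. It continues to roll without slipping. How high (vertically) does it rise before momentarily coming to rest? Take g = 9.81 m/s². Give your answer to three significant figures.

h ≈ 10.0 m

Here I = MR², so the shape factor k = I/(MR²) = 1.
Since it rolls without slipping, ω = v/R and KE = ½Mv² + ½Iω² = ½(1+k)Mv² = Mv².
All of this converts to potential energy at the highest point: Mv₀² = Mgh.
Thus h = (1+k)v₀²/(2g) = 2 × 9.92² / (2 × 9.81) ≈ 10.0 m.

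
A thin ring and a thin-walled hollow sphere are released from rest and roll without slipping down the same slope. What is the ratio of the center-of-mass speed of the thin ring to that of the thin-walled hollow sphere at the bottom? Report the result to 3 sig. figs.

v_ratio ≈ 0.913

Each satisfies Mgh = ½(1+k)Mv² with k = I/(MR²), so v ∝ 1/√(1+k).
For the thin ring k = 1; for the thin-walled hollow sphere k = 2/3.
v₁/v₂ = √((1+k₂)/(1+k₁)) = √(1.667/2) ≈ 0.913.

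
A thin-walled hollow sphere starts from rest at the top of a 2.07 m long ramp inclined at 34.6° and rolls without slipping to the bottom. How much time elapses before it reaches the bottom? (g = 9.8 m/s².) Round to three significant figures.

t ≈ 1.11 s

For this body I = (2/3)MR², i.e. k = I/(MR²) = 2/3.
Along the incline Mg sinθ − f = Ma, and torque about the center fR = Iα = kMR²(a/R) gives f = kMa.
Hence a = g sinθ/(1+k) = 9.8×sin34.6°/1.667 = 3.339 m/s².
Starting from rest, L = ½at², so t = √(2L/a) = √(2×2.07/3.339) ≈ 1.11 s.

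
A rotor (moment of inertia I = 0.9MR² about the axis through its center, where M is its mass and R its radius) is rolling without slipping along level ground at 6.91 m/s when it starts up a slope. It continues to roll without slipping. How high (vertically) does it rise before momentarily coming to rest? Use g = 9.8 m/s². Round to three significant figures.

h ≈ 4.63 m

For this body I = 0.9MR², i.e. k = I/(MR²) = 0.9.
Rolling without slipping gives ω = v/R, so the total kinetic energy is ½Mv² + ½Iω² = ½(1+k)Mv² = (19/20)Mv².
All of this converts to potential energy at the highest point: (19/20)Mv₀² = Mgh.
Thus h = (1+k)v₀²/(2g) = 1.9 × 6.91² / (2 × 9.8) ≈ 4.63 m.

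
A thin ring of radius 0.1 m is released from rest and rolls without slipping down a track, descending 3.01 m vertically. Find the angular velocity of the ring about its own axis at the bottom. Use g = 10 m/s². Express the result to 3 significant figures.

ω ≈ 54.9 rad/s

The moment of inertia is MR², giving k ≡ I/(MR²) = 1.
The rolling condition ω = v/R makes the rotational term ½I(v/R)² = ½kMv², so KE_total = ½(1+k)Mv² = Mv².
Energy conservation Mgh = ½(1+k)Mv² gives v = √(2gh/(1+k)) = √(2 × 10 × 3.01 / 2) = 5.486 m/s.
Then ω = v/R = 5.486 / 0.1 ≈ 54.9 rad/s.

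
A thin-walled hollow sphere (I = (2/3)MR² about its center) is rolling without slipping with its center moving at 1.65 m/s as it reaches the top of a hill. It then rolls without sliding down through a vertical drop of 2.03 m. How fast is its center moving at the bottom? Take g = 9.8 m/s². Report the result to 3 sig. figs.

v ≈ 5.16 m/s

With I = (2/3)MR², the ratio k = I/(MR²) is 2/3.
Pure rolling means v = ωR; then KE = ½Mv² + ½I(v/R)² = ½(1+k)Mv² = (5/6)Mv².
Energy conservation: (5/6)Mv₀² + Mgh = (5/6)Mv², so v² = v₀² + 2gh/(1+k).
v = √(1.65² + 2×9.8×2.03/1.667) = √26.6 ≈ 5.16 m/s.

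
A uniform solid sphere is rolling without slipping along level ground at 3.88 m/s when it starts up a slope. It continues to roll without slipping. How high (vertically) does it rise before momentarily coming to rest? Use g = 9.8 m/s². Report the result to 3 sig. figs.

The moment of inertia is (2/5)MR², giving k ≡ I/(MR²) = 0.4.
Pure rolling means v = ωR; then KE = ½Mv² + ½I(v/R)² = ½(1+k)Mv² = (7/10)Mv².
At the top the kinetic energy is zero, so (7/10)Mv₀² = Mgh.
Thus h = (1+k)v₀²/(2g) = 1.4 × 3.88² / (2 × 9.8) ≈ 1.08 m.

h ≈ 1.08 m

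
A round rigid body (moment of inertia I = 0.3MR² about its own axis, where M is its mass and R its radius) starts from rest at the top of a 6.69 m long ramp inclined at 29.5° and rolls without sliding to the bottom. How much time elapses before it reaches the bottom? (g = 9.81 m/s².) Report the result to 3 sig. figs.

With I = 0.3MR², the ratio k = I/(MR²) is 0.3.
Along the incline Mg sinθ − f = Ma, and torque about the center fR = Iα = kMR²(a/R) gives f = kMa.
Hence a = g sinθ/(1+k) = 9.81×sin29.5°/1.3 = 3.716 m/s².
With constant a from rest, t = √(2L/a) = √(2·6.69/3.716) ≈ 1.90 s.

t ≈ 1.90 s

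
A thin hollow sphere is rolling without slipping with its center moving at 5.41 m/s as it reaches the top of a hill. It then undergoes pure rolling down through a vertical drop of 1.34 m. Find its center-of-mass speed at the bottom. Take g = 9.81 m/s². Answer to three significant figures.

v ≈ 6.71 m/s

With I = (2/3)MR², the ratio k = I/(MR²) is 2/3.
Pure rolling means v = ωR; then KE = ½Mv² + ½I(v/R)² = ½(1+k)Mv² = (5/6)Mv².
Conserving energy between top and bottom: (5/6)Mv² = (5/6)Mv₀² + Mgh, hence v² = v₀² + 2gh/(1+k).
v = √(5.41² + 2×9.81×1.34/1.667) = √45.04 ≈ 6.71 m/s.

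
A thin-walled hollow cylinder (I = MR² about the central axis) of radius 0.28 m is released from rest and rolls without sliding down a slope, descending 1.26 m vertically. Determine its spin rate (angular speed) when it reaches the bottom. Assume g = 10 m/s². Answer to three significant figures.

ω ≈ 12.7 rad/s

The moment of inertia is MR², giving k ≡ I/(MR²) = 1.
Rolling without slipping gives ω = v/R, so the total kinetic energy is ½Mv² + ½Iω² = ½(1+k)Mv² = Mv².
Energy conservation Mgh = ½(1+k)Mv² gives v = √(2gh/(1+k)) = √(2 × 10 × 1.26 / 2) = 3.55 m/s.
The angular speed follows from ω = v/R = 3.55/0.28 ≈ 12.7 rad/s.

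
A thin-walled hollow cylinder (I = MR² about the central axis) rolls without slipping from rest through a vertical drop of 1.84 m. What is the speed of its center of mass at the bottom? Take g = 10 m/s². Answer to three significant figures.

v ≈ 4.29 m/s

For this body I = MR², i.e. k = I/(MR²) = 1.
Since it rolls without slipping, ω = v/R and KE = ½Mv² + ½Iω² = ½(1+k)Mv² = Mv².
Setting Mgh = Mv² gives v = √(2gh/(1+k)) = √(2·10·1.84/2) ≈ 4.29 m/s.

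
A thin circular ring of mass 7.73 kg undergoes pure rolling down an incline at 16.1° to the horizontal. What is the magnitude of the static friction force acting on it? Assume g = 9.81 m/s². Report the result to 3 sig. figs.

Here I = MR², so the shape factor k = I/(MR²) = 1.
Translational: Mg sinθ − f = Ma. Rotational about the CM: fR = Iα = kMRa, so f = kMa.
Combining, a = g sinθ/(1+k) and f = kMa = kMg sinθ/(1+k).
f = 1 × 7.73 × 9.81 × sin16.1° / 2 ≈ 10.5 N.

f ≈ 10.5 N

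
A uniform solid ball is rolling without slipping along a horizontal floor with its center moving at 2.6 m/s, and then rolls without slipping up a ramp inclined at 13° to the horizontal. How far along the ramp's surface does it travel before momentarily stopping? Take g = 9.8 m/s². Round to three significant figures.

With I = (2/5)MR², the ratio k = I/(MR²) is 0.4.
The rolling condition ω = v/R makes the rotational term ½I(v/R)² = ½kMv², so KE_total = ½(1+k)Mv² = (7/10)Mv².
Setting this equal to Mgh gives the vertical rise h = (1+k)v₀²/(2g) = 1.4×2.6²/(2×9.8) = 0.4829 m.
Along the incline, d = h/sinθ = 0.4829/sin13° ≈ 2.15 m.

d ≈ 2.15 m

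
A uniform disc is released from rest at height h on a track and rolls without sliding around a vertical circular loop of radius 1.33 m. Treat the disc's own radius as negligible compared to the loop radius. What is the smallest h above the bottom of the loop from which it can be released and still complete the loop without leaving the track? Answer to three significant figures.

h_min ≈ 3.66 m

With I = (1/2)MR², the ratio k = I/(MR²) is 0.5.
At the top of the loop, the minimum-contact condition is Mg = Mv_top²/r, so v_top² = gr.
With ω = v/R, the kinetic energy at speed v is ½(1+k)Mv² = (3/4)Mv².
Energy conservation from release (height h) to the top (height 2r): Mgh = Mg(2r) + (3/4)M·gr.
Thus h_min = 2r + (1+k)r/2 = r(2 + 1.5/2) = 1.33 × 2.75 ≈ 3.66 m.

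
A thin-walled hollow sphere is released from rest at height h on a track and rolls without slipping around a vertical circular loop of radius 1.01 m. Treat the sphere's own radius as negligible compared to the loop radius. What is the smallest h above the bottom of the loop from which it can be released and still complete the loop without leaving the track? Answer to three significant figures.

Here I = (2/3)MR², so the shape factor k = I/(MR²) = 2/3.
At the top of the loop, the minimum-contact condition is Mg = Mv_top²/r, so v_top² = gr.
With ω = v/R, the kinetic energy at speed v is ½(1+k)Mv² = (5/6)Mv².
Energy conservation from release (height h) to the top (height 2r): Mgh = Mg(2r) + (5/6)M·gr.
Thus h_min = 2r + (1+k)r/2 = r(2 + 1.667/2) = 1.01 × 2.833 ≈ 2.86 m.

h_min ≈ 2.86 m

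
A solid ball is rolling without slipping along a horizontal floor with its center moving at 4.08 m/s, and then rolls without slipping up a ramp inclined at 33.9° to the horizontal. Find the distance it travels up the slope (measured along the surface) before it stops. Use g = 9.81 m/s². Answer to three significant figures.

d ≈ 2.13 m

For this body I = (2/5)MR², i.e. k = I/(MR²) = 0.4.
The rolling condition ω = v/R makes the rotational term ½I(v/R)² = ½kMv², so KE_total = ½(1+k)Mv² = (7/10)Mv².
Setting this equal to Mgh gives the vertical rise h = (1+k)v₀²/(2g) = 1.4×4.08²/(2×9.81) = 1.188 m.
Along the incline, d = h/sinθ = 1.188/sin33.9° ≈ 2.13 m.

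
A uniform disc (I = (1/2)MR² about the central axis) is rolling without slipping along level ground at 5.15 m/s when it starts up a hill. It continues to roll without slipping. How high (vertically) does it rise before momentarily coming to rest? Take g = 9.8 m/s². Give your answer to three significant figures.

With I = (1/2)MR², the ratio k = I/(MR²) is 0.5.
Since it rolls without slipping, ω = v/R and KE = ½Mv² + ½Iω² = ½(1+k)Mv² = (3/4)Mv².
All of this converts to potential energy at the highest point: (3/4)Mv₀² = Mgh.
Thus h = (1+k)v₀²/(2g) = 1.5 × 5.15² / (2 × 9.8) ≈ 2.03 m.

h ≈ 2.03 m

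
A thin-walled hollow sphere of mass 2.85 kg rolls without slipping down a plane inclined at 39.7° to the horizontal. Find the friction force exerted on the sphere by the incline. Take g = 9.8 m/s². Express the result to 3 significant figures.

For this body I = (2/3)MR², i.e. k = I/(MR²) = 2/3.
Along the incline Mg sinθ − f = Ma, and torque about the center fR = Iα = kMR²(a/R) gives f = kMa.
Combining, a = g sinθ/(1+k) and f = kMa = kMg sinθ/(1+k).
f = (2/3) × 2.85 × 9.8 × sin39.7° / 1.667 ≈ 7.14 N.

f ≈ 7.14 N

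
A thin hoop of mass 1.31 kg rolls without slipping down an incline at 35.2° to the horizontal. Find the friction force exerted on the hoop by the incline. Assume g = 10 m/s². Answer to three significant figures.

f ≈ 3.78 N

Here I = MR², so the shape factor k = I/(MR²) = 1.
Translational: Mg sinθ − f = Ma. Rotational about the CM: fR = Iα = kMRa, so f = kMa.
Combining, a = g sinθ/(1+k) and f = kMa = kMg sinθ/(1+k).
f = 1 × 1.31 × 10 × sin35.2° / 2 ≈ 3.78 N.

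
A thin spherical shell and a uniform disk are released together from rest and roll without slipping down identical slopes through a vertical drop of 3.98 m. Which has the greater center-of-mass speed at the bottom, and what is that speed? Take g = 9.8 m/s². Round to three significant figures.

the uniform disk, at v ≈ 7.21 m/s

For rolling without slipping, Mgh = ½(1+k)Mv² where k = I/(MR²), so v = √(2gh/(1+k)).
Thin spherical shell: k = 2/3, giving v = √(2×9.8×3.98/1.667) = 6.841 m/s.
Uniform disk: k = 0.5, giving v = √(2×9.8×3.98/1.5) = 7.211 m/s.
The smaller k wins: the uniform disk, at ≈ 7.21 m/s.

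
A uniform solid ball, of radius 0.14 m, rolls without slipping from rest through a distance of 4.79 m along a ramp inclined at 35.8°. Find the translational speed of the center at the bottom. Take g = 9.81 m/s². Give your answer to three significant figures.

Here I = (2/5)MR², so the shape factor k = I/(MR²) = 0.4.
Rolling without slipping gives ω = v/R, so the total kinetic energy is ½Mv² + ½Iω² = ½(1+k)Mv² = (7/10)Mv².
The vertical drop is h = L sinθ = 4.79 × sin35.8° = 2.802 m.
Setting Mgh = (7/10)Mv² gives v = √(2gh/(1+k)) = √(2·9.81·2.802/1.4) ≈ 6.27 m/s.

v ≈ 6.27 m/s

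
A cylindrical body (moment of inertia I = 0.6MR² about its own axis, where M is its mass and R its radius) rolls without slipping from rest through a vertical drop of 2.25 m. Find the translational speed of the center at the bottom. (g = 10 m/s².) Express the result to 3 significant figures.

With I = 0.6MR², the ratio k = I/(MR²) is 0.6.
Rolling without slipping gives ω = v/R, so the total kinetic energy is ½Mv² + ½Iω² = ½(1+k)Mv² = (4/5)Mv².
Energy conservation: Mgh = (4/5)Mv², so v = √(2gh/(1+k)) = √(2 × 10 × 2.25 / 1.6) ≈ 5.30 m/s.

v ≈ 5.30 m/s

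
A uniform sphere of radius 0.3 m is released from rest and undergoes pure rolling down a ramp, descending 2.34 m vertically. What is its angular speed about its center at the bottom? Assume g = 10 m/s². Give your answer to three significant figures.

ω ≈ 19.3 rad/s

Here I = (2/5)MR², so the shape factor k = I/(MR²) = 0.4.
The rolling condition ω = v/R makes the rotational term ½I(v/R)² = ½kMv², so KE_total = ½(1+k)Mv² = (7/10)Mv².
Energy conservation Mgh = ½(1+k)Mv² gives v = √(2gh/(1+k)) = √(2 × 10 × 2.34 / 1.4) = 5.782 m/s.
Then ω = v/R = 5.782 / 0.3 ≈ 19.3 rad/s.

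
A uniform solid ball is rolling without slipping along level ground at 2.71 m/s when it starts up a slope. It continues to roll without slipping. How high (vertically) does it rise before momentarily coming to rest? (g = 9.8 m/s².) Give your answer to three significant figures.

h ≈ 0.525 m

The moment of inertia is (2/5)MR², giving k ≡ I/(MR²) = 0.4.
Pure rolling means v = ωR; then KE = ½Mv² + ½I(v/R)² = ½(1+k)Mv² = (7/10)Mv².
All of this converts to potential energy at the highest point: (7/10)Mv₀² = Mgh.
Thus h = (1+k)v₀²/(2g) = 1.4 × 2.71² / (2 × 9.8) ≈ 0.525 m.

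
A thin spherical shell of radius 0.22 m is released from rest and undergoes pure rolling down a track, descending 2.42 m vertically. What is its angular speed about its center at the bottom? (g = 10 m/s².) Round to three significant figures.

ω ≈ 24.5 rad/s

For this body I = (2/3)MR², i.e. k = I/(MR²) = 2/3.
Pure rolling means v = ωR; then KE = ½Mv² + ½I(v/R)² = ½(1+k)Mv² = (5/6)Mv².
Energy conservation Mgh = ½(1+k)Mv² gives v = √(2gh/(1+k)) = √(2 × 10 × 2.42 / 1.667) = 5.389 m/s.
The angular speed follows from ω = v/R = 5.389/0.22 ≈ 24.5 rad/s.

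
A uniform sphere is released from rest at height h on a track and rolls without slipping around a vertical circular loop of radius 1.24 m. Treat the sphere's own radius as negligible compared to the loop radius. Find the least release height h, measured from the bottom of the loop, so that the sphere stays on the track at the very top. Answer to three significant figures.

For this body I = (2/5)MR², i.e. k = I/(MR²) = 0.4.
At the top, contact is just lost when gravity alone supplies the centripetal force: Mg = Mv_top²/r, i.e. v_top² = gr.
With ω = v/R, the kinetic energy at speed v is ½(1+k)Mv² = (7/10)Mv².
Energy conservation from release (height h) to the top (height 2r): Mgh = Mg(2r) + (7/10)M·gr.
Thus h_min = 2r + (1+k)r/2 = r(2 + 1.4/2) = 1.24 × 2.7 ≈ 3.35 m.

h_min ≈ 3.35 m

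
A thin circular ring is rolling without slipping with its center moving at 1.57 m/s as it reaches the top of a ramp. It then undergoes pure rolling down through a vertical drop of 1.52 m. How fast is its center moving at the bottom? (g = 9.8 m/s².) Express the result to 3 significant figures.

The moment of inertia is MR², giving k ≡ I/(MR²) = 1.
The rolling condition ω = v/R makes the rotational term ½I(v/R)² = ½kMv², so KE_total = ½(1+k)Mv² = Mv².
Conserving energy between top and bottom: Mv² = Mv₀² + Mgh, hence v² = v₀² + 2gh/(1+k).
v = √(1.57² + 2×9.8×1.52/2) = √17.36 ≈ 4.17 m/s.

v ≈ 4.17 m/s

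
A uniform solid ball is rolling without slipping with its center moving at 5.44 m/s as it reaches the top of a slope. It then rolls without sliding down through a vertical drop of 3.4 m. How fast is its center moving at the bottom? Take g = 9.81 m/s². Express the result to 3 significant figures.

v ≈ 8.79 m/s

The moment of inertia is (2/5)MR², giving k ≡ I/(MR²) = 0.4.
Rolling without slipping gives ω = v/R, so the total kinetic energy is ½Mv² + ½Iω² = ½(1+k)Mv² = (7/10)Mv².
Energy conservation: (7/10)Mv₀² + Mgh = (7/10)Mv², so v² = v₀² + 2gh/(1+k).
v = √(5.44² + 2×9.81×3.4/1.4) = √77.24 ≈ 8.79 m/s.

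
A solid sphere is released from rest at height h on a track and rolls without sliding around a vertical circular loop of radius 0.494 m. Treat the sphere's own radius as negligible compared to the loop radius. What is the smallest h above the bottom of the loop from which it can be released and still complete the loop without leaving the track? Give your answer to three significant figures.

h_min ≈ 1.33 m

The moment of inertia is (2/5)MR², giving k ≡ I/(MR²) = 0.4.
At the top of the loop, the minimum-contact condition is Mg = Mv_top²/r, so v_top² = gr.
With ω = v/R, the kinetic energy at speed v is ½(1+k)Mv² = (7/10)Mv².
Energy conservation from release (height h) to the top (height 2r): Mgh = Mg(2r) + (7/10)M·gr.
Thus h_min = 2r + (1+k)r/2 = r(2 + 1.4/2) = 0.494 × 2.7 ≈ 1.33 m.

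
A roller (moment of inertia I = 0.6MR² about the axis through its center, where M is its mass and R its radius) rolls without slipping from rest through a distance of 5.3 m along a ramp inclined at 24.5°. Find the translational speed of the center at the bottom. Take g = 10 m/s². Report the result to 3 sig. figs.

v ≈ 5.24 m/s

Here I = 0.6MR², so the shape factor k = I/(MR²) = 0.6.
The rolling condition ω = v/R makes the rotational term ½I(v/R)² = ½kMv², so KE_total = ½(1+k)Mv² = (4/5)Mv².
The vertical drop is h = L sinθ = 5.3 × sin24.5° = 2.198 m.
Setting Mgh = (4/5)Mv² gives v = √(2gh/(1+k)) = √(2·10·2.198/1.6) ≈ 5.24 m/s.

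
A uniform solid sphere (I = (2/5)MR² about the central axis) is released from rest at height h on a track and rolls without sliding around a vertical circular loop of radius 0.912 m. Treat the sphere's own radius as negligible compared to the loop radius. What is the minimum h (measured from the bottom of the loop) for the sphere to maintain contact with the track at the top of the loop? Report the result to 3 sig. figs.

h_min ≈ 2.46 m

For this body I = (2/5)MR², i.e. k = I/(MR²) = 0.4.
At the top of the loop, the minimum-contact condition is Mg = Mv_top²/r, so v_top² = gr.
With ω = v/R, the kinetic energy at speed v is ½(1+k)Mv² = (7/10)Mv².
Energy conservation from release (height h) to the top (height 2r): Mgh = Mg(2r) + (7/10)M·gr.
Thus h_min = 2r + (1+k)r/2 = r(2 + 1.4/2) = 0.912 × 2.7 ≈ 2.46 m.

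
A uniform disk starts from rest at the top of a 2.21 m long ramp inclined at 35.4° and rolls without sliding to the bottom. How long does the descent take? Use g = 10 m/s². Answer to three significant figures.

t ≈ 1.07 s

With I = (1/2)MR², the ratio k = I/(MR²) is 0.5.
Translational: Mg sinθ − f = Ma. Rotational about the CM: fR = Iα = kMRa, so f = kMa.
Hence a = g sinθ/(1+k) = 10×sin35.4°/1.5 = 3.862 m/s².
With constant a from rest, t = √(2L/a) = √(2·2.21/3.862) ≈ 1.07 s.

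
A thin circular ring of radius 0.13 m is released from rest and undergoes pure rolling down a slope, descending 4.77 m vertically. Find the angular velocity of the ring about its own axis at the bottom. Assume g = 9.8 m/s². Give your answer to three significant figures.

ω ≈ 52.6 rad/s

The moment of inertia is MR², giving k ≡ I/(MR²) = 1.
Pure rolling means v = ωR; then KE = ½Mv² + ½I(v/R)² = ½(1+k)Mv² = Mv².
Energy conservation Mgh = ½(1+k)Mv² gives v = √(2gh/(1+k)) = √(2 × 9.8 × 4.77 / 2) = 6.837 m/s.
The angular speed follows from ω = v/R = 6.837/0.13 ≈ 52.6 rad/s.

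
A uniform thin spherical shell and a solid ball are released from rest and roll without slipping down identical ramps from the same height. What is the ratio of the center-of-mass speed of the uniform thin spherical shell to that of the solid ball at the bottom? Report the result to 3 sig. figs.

v_ratio ≈ 0.917

Each satisfies Mgh = ½(1+k)Mv² with k = I/(MR²), so v ∝ 1/√(1+k).
For the uniform thin spherical shell k = 2/3; for the solid ball k = 0.4.
v₁/v₂ = √((1+k₂)/(1+k₁)) = √(1.4/1.667) ≈ 0.917.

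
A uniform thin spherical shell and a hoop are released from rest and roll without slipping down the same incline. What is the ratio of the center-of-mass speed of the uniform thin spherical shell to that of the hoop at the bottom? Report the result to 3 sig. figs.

Each satisfies Mgh = ½(1+k)Mv² with k = I/(MR²), so v ∝ 1/√(1+k).
For the uniform thin spherical shell k = 2/3; for the hoop k = 1.
v₁/v₂ = √((1+k₂)/(1+k₁)) = √(2/1.667) ≈ 1.10.

v_ratio ≈ 1.10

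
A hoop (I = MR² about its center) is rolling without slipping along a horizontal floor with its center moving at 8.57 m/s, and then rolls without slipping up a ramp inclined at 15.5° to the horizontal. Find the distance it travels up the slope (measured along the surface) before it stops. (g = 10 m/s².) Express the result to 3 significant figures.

d ≈ 27.5 m

With I = MR², the ratio k = I/(MR²) is 1.
Pure rolling means v = ωR; then KE = ½Mv² + ½I(v/R)² = ½(1+k)Mv² = Mv².
Setting this equal to Mgh gives the vertical rise h = (1+k)v₀²/(2g) = 2×8.57²/(2×10) = 7.344 m.
Along the incline, d = h/sinθ = 7.344/sin15.5° ≈ 27.5 m.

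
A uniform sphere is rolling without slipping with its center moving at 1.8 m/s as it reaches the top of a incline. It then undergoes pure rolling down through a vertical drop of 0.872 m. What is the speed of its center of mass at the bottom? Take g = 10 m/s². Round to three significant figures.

v ≈ 3.96 m/s

The moment of inertia is (2/5)MR², giving k ≡ I/(MR²) = 0.4.
Pure rolling means v = ωR; then KE = ½Mv² + ½I(v/R)² = ½(1+k)Mv² = (7/10)Mv².
Conserving energy between top and bottom: (7/10)Mv² = (7/10)Mv₀² + Mgh, hence v² = v₀² + 2gh/(1+k).
v = √(1.8² + 2×10×0.872/1.4) = √15.7 ≈ 3.96 m/s.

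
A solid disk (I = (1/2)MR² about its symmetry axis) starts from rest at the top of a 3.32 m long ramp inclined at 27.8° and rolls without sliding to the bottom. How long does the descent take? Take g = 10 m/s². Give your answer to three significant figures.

For this body I = (1/2)MR², i.e. k = I/(MR²) = 0.5.
Along the incline Mg sinθ − f = Ma, and torque about the center fR = Iα = kMR²(a/R) gives f = kMa.
Hence a = g sinθ/(1+k) = 10×sin27.8°/1.5 = 3.109 m/s².
Starting from rest, L = ½at², so t = √(2L/a) = √(2×3.32/3.109) ≈ 1.46 s.

t ≈ 1.46 s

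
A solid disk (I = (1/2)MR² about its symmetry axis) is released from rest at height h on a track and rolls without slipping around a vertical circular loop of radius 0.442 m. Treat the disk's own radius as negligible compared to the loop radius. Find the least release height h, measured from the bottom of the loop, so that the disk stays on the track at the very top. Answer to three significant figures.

h_min ≈ 1.22 m

Here I = (1/2)MR², so the shape factor k = I/(MR²) = 0.5.
At the top, contact is just lost when gravity alone supplies the centripetal force: Mg = Mv_top²/r, i.e. v_top² = gr.
With ω = v/R, the kinetic energy at speed v is ½(1+k)Mv² = (3/4)Mv².
Energy conservation from release (height h) to the top (height 2r): Mgh = Mg(2r) + (3/4)M·gr.
Thus h_min = 2r + (1+k)r/2 = r(2 + 1.5/2) = 0.442 × 2.75 ≈ 1.22 m.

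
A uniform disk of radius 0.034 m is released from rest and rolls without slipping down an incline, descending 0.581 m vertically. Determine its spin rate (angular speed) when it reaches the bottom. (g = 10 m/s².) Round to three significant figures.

ω ≈ 81.9 rad/s

With I = (1/2)MR², the ratio k = I/(MR²) is 0.5.
Since it rolls without slipping, ω = v/R and KE = ½Mv² + ½Iω² = ½(1+k)Mv² = (3/4)Mv².
Energy conservation Mgh = ½(1+k)Mv² gives v = √(2gh/(1+k)) = √(2 × 10 × 0.581 / 1.5) = 2.783 m/s.
The angular speed follows from ω = v/R = 2.783/0.034 ≈ 81.9 rad/s.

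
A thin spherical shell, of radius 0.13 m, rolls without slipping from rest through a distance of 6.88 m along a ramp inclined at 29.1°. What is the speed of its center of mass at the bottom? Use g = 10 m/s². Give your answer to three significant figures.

v ≈ 6.34 m/s

Here I = (2/3)MR², so the shape factor k = I/(MR²) = 2/3.
Since it rolls without slipping, ω = v/R and KE = ½Mv² + ½Iω² = ½(1+k)Mv² = (5/6)Mv².
The vertical drop is h = L sinθ = 6.88 × sin29.1° = 3.346 m.
Setting Mgh = (5/6)Mv² gives v = √(2gh/(1+k)) = √(2·10·3.346/1.667) ≈ 6.34 m/s.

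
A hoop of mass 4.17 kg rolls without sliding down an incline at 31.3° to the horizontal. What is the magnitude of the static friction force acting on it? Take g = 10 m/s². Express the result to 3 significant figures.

f ≈ 10.8 N

Here I = MR², so the shape factor k = I/(MR²) = 1.
Newton's second law down the slope: Mg sinθ − f = Ma. The torque equation fR = Iα (with α = a/R) gives f = kMa.
Combining, a = g sinθ/(1+k) and f = kMa = kMg sinθ/(1+k).
f = 1 × 4.17 × 10 × sin31.3° / 2 ≈ 10.8 N.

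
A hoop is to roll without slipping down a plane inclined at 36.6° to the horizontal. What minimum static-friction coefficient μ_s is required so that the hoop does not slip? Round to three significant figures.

With I = MR², the ratio k = I/(MR²) is 1.
Translational: Mg sinθ − f = Ma. Rotational about the CM: fR = Iα = kMRa, so f = kMa.
These give a = g sinθ/(1+k) and the required friction f = kMg sinθ/(1+k).
The normal force is N = Mg cosθ, so μ_min = f/N = k tanθ/(1+k).
μ_min = 1 × tan36.6° / 2 ≈ 0.371.

μ_min ≈ 0.371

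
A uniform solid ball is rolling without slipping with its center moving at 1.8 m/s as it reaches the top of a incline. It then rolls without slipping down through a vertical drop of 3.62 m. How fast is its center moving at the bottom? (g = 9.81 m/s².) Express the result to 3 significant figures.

v ≈ 7.35 m/s

With I = (2/5)MR², the ratio k = I/(MR²) is 0.4.
Pure rolling means v = ωR; then KE = ½Mv² + ½I(v/R)² = ½(1+k)Mv² = (7/10)Mv².
Conserving energy between top and bottom: (7/10)Mv² = (7/10)Mv₀² + Mgh, hence v² = v₀² + 2gh/(1+k).
v = √(1.8² + 2×9.81×3.62/1.4) = √53.97 ≈ 7.35 m/s.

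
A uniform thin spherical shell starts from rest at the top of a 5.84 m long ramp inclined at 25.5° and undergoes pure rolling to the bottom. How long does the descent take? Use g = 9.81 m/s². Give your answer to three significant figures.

The moment of inertia is (2/3)MR², giving k ≡ I/(MR²) = 2/3.
Along the incline Mg sinθ − f = Ma, and torque about the center fR = Iα = kMR²(a/R) gives f = kMa.
Hence a = g sinθ/(1+k) = 9.81×sin25.5°/1.667 = 2.534 m/s².
With constant a from rest, t = √(2L/a) = √(2·5.84/2.534) ≈ 2.15 s.

t ≈ 2.15 s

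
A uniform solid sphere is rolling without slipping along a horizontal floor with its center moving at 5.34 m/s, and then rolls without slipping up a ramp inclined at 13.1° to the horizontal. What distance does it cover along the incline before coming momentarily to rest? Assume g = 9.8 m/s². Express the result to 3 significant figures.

The moment of inertia is (2/5)MR², giving k ≡ I/(MR²) = 0.4.
Pure rolling means v = ωR; then KE = ½Mv² + ½I(v/R)² = ½(1+k)Mv² = (7/10)Mv².
Setting this equal to Mgh gives the vertical rise h = (1+k)v₀²/(2g) = 1.4×5.34²/(2×9.8) = 2.037 m.
The distance along the slope is d = h/sinθ = 2.037/sin13.1° ≈ 8.99 m.

d ≈ 8.99 m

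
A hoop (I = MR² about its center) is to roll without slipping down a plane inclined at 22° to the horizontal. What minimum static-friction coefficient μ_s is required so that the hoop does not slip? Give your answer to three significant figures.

μ_min ≈ 0.202

With I = MR², the ratio k = I/(MR²) is 1.
Newton's second law down the slope: Mg sinθ − f = Ma. The torque equation fR = Iα (with α = a/R) gives f = kMa.
These give a = g sinθ/(1+k) and the required friction f = kMg sinθ/(1+k).
With N = Mg cosθ, the no-slip condition f ≤ μN gives μ_min = f/N = k tanθ/(1+k).
μ_min = 1 × tan22° / 2 ≈ 0.202.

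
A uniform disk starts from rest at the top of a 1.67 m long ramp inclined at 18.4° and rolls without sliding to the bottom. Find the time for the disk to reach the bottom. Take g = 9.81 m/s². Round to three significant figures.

t ≈ 1.27 s

For this body I = (1/2)MR², i.e. k = I/(MR²) = 0.5.
Along the incline Mg sinθ − f = Ma, and torque about the center fR = Iα = kMR²(a/R) gives f = kMa.
Hence a = g sinθ/(1+k) = 9.81×sin18.4°/1.5 = 2.064 m/s².
With constant a from rest, t = √(2L/a) = √(2·1.67/2.064) ≈ 1.27 s.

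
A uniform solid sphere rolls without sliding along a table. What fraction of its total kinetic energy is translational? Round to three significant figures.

With I = (2/5)MR², the ratio k = I/(MR²) is 0.4.
Since ω = v/R, the translational part is ½Mv² and the rotational part is ½I(v/R)² = ½kMv²; the total is ½(1+k)Mv².
The translational fraction is therefore 1/(1+k) = 1/1.4 ≈ 0.714.

fraction ≈ 0.714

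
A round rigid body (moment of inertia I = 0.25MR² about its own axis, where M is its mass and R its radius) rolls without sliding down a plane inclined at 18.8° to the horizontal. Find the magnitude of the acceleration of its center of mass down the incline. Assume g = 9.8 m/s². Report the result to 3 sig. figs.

a ≈ 2.53 m/s²

The moment of inertia is 0.25MR², giving k ≡ I/(MR²) = 0.25.
Newton's second law down the slope: Mg sinθ − f = Ma. The torque equation fR = Iα (with α = a/R) gives f = kMa.
Eliminating f: Mg sinθ = (1+k)Ma, so a = g sinθ/(1+k) = 9.8 × sin18.8° / 1.25 ≈ 2.53 m/s².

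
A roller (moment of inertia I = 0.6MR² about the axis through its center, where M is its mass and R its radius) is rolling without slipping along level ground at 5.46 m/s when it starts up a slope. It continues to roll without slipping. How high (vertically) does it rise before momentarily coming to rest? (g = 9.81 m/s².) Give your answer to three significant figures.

The moment of inertia is 0.6MR², giving k ≡ I/(MR²) = 0.6.
Since it rolls without slipping, ω = v/R and KE = ½Mv² + ½Iω² = ½(1+k)Mv² = (4/5)Mv².
At the top the kinetic energy is zero, so (4/5)Mv₀² = Mgh.
Thus h = (1+k)v₀²/(2g) = 1.6 × 5.46² / (2 × 9.81) ≈ 2.43 m.

h ≈ 2.43 m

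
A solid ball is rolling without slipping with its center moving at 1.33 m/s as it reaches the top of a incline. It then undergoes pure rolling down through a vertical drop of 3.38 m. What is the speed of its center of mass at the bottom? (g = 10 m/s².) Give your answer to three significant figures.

With I = (2/5)MR², the ratio k = I/(MR²) is 0.4.
Since it rolls without slipping, ω = v/R and KE = ½Mv² + ½Iω² = ½(1+k)Mv² = (7/10)Mv².
Conserving energy between top and bottom: (7/10)Mv² = (7/10)Mv₀² + Mgh, hence v² = v₀² + 2gh/(1+k).
v = √(1.33² + 2×10×3.38/1.4) = √50.05 ≈ 7.07 m/s.

v ≈ 7.07 m/s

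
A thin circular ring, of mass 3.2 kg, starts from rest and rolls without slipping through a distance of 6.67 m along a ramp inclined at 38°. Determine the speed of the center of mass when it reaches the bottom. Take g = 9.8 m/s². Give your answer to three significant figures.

v ≈ 6.34 m/s

Here I = MR², so the shape factor k = I/(MR²) = 1.
Pure rolling means v = ωR; then KE = ½Mv² + ½I(v/R)² = ½(1+k)Mv² = Mv².
The vertical drop is h = L sinθ = 6.67 × sin38° = 4.106 m.
Energy conservation: Mgh = Mv², so v = √(2gh/(1+k)) = √(2 × 9.8 × 4.106 / 2) ≈ 6.34 m/s.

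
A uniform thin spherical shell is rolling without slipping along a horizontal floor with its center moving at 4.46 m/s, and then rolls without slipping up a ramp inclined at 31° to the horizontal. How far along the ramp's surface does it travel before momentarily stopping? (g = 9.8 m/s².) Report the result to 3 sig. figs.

The moment of inertia is (2/3)MR², giving k ≡ I/(MR²) = 2/3.
Rolling without slipping gives ω = v/R, so the total kinetic energy is ½Mv² + ½Iω² = ½(1+k)Mv² = (5/6)Mv².
Setting this equal to Mgh gives the vertical rise h = (1+k)v₀²/(2g) = 1.667×4.46²/(2×9.8) = 1.691 m.
Along the incline, d = h/sinθ = 1.691/sin31° ≈ 3.28 m.

d ≈ 3.28 m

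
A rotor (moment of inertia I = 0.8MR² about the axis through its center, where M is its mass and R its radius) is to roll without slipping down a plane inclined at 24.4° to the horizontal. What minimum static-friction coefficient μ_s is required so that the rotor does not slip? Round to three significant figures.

μ_min ≈ 0.202

For this body I = 0.8MR², i.e. k = I/(MR²) = 0.8.
Newton's second law down the slope: Mg sinθ − f = Ma. The torque equation fR = Iα (with α = a/R) gives f = kMa.
These give a = g sinθ/(1+k) and the required friction f = kMg sinθ/(1+k).
With N = Mg cosθ, the no-slip condition f ≤ μN gives μ_min = f/N = k tanθ/(1+k).
μ_min = 0.8 × tan24.4° / 1.8 ≈ 0.202.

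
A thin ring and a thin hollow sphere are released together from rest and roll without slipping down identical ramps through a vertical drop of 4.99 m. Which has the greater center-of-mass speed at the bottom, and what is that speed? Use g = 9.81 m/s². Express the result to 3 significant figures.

For rolling without slipping, Mgh = ½(1+k)Mv² where k = I/(MR²), so v = √(2gh/(1+k)).
Thin ring: k = 1, giving v = √(2×9.81×4.99/2) = 6.997 m/s.
Thin hollow sphere: k = 2/3, giving v = √(2×9.81×4.99/1.667) = 7.664 m/s.
The smaller k wins: the thin hollow sphere, at ≈ 7.66 m/s.

the thin hollow sphere, at v ≈ 7.66 m/s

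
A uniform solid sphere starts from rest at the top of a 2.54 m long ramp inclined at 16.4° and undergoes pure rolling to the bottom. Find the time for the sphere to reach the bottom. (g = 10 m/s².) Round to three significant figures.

For this body I = (2/5)MR², i.e. k = I/(MR²) = 0.4.
Along the incline Mg sinθ − f = Ma, and torque about the center fR = Iα = kMR²(a/R) gives f = kMa.
Hence a = g sinθ/(1+k) = 10×sin16.4°/1.4 = 2.017 m/s².
Starting from rest, L = ½at², so t = √(2L/a) = √(2×2.54/2.017) ≈ 1.59 s.

t ≈ 1.59 s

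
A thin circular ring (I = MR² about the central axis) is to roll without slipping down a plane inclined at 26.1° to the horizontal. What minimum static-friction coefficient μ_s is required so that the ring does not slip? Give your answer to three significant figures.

μ_min ≈ 0.245

For this body I = MR², i.e. k = I/(MR²) = 1.
Newton's second law down the slope: Mg sinθ − f = Ma. The torque equation fR = Iα (with α = a/R) gives f = kMa.
These give a = g sinθ/(1+k) and the required friction f = kMg sinθ/(1+k).
The normal force is N = Mg cosθ, so μ_min = f/N = k tanθ/(1+k).
μ_min = 1 × tan26.1° / 2 ≈ 0.245.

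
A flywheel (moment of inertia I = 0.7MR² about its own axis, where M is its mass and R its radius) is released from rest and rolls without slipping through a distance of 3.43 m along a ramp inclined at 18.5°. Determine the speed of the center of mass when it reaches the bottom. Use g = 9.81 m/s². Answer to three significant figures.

v ≈ 3.54 m/s

With I = 0.7MR², the ratio k = I/(MR²) is 0.7.
Pure rolling means v = ωR; then KE = ½Mv² + ½I(v/R)² = ½(1+k)Mv² = (17/20)Mv².
The vertical drop is h = L sinθ = 3.43 × sin18.5° = 1.088 m.
Setting Mgh = (17/20)Mv² gives v = √(2gh/(1+k)) = √(2·9.81·1.088/1.7) ≈ 3.54 m/s.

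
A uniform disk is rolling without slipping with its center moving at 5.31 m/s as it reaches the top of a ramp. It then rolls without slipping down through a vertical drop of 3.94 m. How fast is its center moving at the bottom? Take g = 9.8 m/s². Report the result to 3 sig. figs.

With I = (1/2)MR², the ratio k = I/(MR²) is 0.5.
Pure rolling means v = ωR; then KE = ½Mv² + ½I(v/R)² = ½(1+k)Mv² = (3/4)Mv².
Conserving energy between top and bottom: (3/4)Mv² = (3/4)Mv₀² + Mgh, hence v² = v₀² + 2gh/(1+k).
v = √(5.31² + 2×9.8×3.94/1.5) = √79.68 ≈ 8.93 m/s.

v ≈ 8.93 m/s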